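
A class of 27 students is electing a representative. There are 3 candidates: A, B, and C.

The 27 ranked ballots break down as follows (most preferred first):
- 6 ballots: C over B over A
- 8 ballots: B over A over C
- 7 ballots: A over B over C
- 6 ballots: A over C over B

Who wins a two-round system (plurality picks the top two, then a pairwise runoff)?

B

Round 1 first-place votes: A 13, B 8, C 6. A and B advance.
Runoff: A is ranked above B on 13 ballots, B above A on 14.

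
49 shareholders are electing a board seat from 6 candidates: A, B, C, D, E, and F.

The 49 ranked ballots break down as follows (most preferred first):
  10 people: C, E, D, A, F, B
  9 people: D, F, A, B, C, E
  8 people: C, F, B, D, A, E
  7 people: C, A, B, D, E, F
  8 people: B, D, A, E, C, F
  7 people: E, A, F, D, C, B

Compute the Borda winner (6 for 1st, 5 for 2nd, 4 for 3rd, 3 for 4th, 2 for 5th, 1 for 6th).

D

A: 10×3 + 9×4 + 8×2 + 7×5 + 8×4 + 7×5 = 184
B: 10×1 + 9×3 + 8×4 + 7×4 + 8×6 + 7×1 = 152
C: 10×6 + 9×2 + 8×6 + 7×6 + 8×2 + 7×2 = 198
D: 10×4 + 9×6 + 8×3 + 7×3 + 8×5 + 7×3 = 200
E: 10×5 + 9×1 + 8×1 + 7×2 + 8×3 + 7×6 = 147
F: 10×2 + 9×5 + 8×5 + 7×1 + 8×1 + 7×4 = 148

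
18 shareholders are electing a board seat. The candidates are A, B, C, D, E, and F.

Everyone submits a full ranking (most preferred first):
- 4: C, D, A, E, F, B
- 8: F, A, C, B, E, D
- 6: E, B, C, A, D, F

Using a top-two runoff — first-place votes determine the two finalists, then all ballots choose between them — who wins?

E

Round 1 first-place votes: A 0, B 0, C 4, D 0, E 6, F 8. F and E advance.
Runoff: F is ranked above E on 8 ballots, E above F on 10.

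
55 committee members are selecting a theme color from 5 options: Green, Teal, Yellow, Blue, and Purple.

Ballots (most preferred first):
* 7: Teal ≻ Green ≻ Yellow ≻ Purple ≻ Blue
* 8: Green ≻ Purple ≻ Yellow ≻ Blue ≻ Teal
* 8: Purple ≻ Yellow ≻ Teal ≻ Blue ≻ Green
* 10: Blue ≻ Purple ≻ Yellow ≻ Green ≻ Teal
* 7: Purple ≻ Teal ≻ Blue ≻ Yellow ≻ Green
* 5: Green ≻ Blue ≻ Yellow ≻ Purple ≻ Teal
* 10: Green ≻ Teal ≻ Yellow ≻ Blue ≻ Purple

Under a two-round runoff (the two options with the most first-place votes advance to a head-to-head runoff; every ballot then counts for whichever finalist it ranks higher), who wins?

Green

Round 1 first-place votes: Green 23, Teal 7, Yellow 0, Blue 10, Purple 15. Green and Purple advance.
Runoff: Green is ranked above Purple on 30 ballots, Purple above Green on 25.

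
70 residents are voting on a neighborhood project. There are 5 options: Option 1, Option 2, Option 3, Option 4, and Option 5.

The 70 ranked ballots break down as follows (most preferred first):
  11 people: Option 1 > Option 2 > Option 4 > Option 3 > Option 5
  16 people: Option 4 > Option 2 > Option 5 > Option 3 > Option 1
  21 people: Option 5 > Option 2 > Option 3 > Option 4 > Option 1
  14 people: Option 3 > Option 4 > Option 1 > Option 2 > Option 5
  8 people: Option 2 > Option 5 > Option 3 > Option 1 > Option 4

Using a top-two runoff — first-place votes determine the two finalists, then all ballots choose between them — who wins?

Option 4

Round 1 first-place votes: Option 1 11, Option 2 8, Option 3 14, Option 4 16, Option 5 21. Option 5 and Option 4 advance.
Runoff: Option 5 is ranked above Option 4 on 29 ballots, Option 4 above Option 5 on 41.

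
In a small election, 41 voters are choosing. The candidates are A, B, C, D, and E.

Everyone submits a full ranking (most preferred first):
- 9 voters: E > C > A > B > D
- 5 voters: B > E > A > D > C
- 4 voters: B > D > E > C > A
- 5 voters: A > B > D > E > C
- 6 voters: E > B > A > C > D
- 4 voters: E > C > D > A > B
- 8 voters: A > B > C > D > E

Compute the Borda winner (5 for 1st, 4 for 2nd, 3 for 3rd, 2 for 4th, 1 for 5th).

A: 9×3 + 5×3 + 4×1 + 5×5 + 6×3 + 4×2 + 8×5 = 137
B: 9×2 + 5×5 + 4×5 + 5×4 + 6×4 + 4×1 + 8×4 = 143
C: 9×4 + 5×1 + 4×2 + 5×1 + 6×2 + 4×4 + 8×3 = 106
D: 9×1 + 5×2 + 4×4 + 5×3 + 6×1 + 4×3 + 8×2 = 84
E: 9×5 + 5×4 + 4×3 + 5×2 + 6×5 + 4×5 + 8×1 = 145

E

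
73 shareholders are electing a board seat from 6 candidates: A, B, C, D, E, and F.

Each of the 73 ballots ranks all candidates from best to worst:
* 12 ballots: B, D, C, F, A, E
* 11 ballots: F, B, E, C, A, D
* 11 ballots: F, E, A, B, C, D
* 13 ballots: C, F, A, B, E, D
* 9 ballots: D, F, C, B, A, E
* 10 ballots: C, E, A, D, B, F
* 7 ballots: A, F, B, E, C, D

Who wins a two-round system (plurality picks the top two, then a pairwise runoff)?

Round 1 first-place votes: A 7, B 12, C 23, D 9, E 0, F 22. C and F advance.
Runoff: C is ranked above F on 35 ballots, F above C on 38.

F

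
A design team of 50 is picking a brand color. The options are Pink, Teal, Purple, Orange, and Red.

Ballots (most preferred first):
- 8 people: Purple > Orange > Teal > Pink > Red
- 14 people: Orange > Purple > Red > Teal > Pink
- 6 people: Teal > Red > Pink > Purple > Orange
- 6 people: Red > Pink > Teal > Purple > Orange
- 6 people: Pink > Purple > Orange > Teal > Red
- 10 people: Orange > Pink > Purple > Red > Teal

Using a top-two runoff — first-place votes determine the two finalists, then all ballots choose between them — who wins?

Round 1 first-place votes: Pink 6, Teal 6, Purple 8, Orange 24, Red 6. Orange and Purple advance.
Runoff: Orange is ranked above Purple on 24 ballots, Purple above Orange on 26.

Purple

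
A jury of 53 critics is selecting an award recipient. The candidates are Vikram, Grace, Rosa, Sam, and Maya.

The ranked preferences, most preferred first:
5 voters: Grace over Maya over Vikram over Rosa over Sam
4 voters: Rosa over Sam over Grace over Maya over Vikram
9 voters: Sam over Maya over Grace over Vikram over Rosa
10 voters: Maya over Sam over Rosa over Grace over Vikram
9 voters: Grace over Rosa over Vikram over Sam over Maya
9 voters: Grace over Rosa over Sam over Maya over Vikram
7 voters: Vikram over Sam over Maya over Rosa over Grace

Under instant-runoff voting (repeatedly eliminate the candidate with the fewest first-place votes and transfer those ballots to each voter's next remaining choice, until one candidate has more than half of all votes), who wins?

Round 1: Vikram 7, Grace 23, Rosa 4, Sam 9, Maya 10. Rosa eliminated.
Round 2: Vikram 7, Grace 23, Sam 13, Maya 10. Vikram eliminated.
Round 3: Grace 23, Sam 20, Maya 10. Maya eliminated.
Round 4: Grace 23, Sam 30. Sam has a majority (≥27).

Sam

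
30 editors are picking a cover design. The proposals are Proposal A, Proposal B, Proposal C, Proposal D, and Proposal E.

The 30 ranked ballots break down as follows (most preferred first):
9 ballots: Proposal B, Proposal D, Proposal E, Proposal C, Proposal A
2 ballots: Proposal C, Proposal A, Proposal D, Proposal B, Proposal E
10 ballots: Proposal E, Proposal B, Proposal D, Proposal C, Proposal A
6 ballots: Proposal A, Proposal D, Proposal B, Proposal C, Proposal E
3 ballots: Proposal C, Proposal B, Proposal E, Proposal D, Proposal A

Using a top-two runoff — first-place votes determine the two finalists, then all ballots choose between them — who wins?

Round 1 first-place votes: Proposal A 6, Proposal B 9, Proposal C 5, Proposal D 0, Proposal E 10. Proposal E and Proposal B advance.
Runoff: Proposal E is ranked above Proposal B on 10 ballots, Proposal B above Proposal E on 20.

Proposal B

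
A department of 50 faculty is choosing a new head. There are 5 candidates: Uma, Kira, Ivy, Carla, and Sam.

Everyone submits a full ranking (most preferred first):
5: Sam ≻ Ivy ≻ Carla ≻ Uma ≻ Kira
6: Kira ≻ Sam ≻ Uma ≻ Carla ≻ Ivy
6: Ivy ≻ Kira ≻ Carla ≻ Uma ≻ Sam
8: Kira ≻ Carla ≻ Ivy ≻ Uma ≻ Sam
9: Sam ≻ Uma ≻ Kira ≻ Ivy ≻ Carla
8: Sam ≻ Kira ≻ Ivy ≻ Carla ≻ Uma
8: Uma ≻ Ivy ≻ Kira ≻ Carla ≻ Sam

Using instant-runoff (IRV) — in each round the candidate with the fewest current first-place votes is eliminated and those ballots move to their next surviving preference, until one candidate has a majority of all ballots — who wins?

Kira

Round 1: Uma 8, Kira 14, Ivy 6, Carla 0, Sam 22. Carla eliminated.
Round 2: Uma 8, Kira 14, Ivy 6, Sam 22. Ivy eliminated.
Round 3: Uma 8, Kira 20, Sam 22. Uma eliminated.
Round 4: Kira 28, Sam 22. Kira has a majority (≥26).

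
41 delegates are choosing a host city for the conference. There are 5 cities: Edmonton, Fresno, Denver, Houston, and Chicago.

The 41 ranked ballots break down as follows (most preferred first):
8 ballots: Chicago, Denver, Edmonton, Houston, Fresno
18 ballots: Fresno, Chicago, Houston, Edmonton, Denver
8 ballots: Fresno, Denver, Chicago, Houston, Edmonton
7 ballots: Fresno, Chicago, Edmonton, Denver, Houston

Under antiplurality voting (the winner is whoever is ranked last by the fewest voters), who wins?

Last-place votes: Edmonton 8, Fresno 8, Denver 18, Houston 7, Chicago 0.

Chicago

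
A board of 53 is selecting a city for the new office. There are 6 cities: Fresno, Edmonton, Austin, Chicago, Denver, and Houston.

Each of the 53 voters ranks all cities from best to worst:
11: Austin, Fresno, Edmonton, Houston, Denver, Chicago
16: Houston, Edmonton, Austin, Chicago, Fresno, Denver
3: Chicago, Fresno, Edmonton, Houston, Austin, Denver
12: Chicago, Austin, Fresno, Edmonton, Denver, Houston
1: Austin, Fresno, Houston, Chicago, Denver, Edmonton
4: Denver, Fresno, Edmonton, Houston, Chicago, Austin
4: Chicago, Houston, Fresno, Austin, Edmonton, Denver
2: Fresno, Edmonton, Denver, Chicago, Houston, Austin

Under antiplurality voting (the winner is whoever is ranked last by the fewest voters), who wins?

Fresno

Last-place votes: Fresno 0, Edmonton 1, Austin 6, Chicago 11, Denver 23, Houston 12.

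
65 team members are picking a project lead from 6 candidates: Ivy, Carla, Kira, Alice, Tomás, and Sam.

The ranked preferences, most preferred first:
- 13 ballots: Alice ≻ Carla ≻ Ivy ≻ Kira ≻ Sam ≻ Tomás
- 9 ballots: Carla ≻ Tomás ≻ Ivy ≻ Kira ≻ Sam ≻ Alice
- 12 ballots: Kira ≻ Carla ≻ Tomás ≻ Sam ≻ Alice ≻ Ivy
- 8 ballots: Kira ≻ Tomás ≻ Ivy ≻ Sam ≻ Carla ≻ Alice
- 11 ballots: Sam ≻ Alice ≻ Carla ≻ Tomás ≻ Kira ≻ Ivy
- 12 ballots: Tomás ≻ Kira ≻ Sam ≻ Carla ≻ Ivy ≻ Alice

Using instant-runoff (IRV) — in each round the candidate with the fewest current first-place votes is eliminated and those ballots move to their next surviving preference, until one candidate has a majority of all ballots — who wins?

Round 1: Ivy 0, Carla 9, Kira 20, Alice 13, Tomás 12, Sam 11. Ivy eliminated.
Round 2: Carla 9, Kira 20, Alice 13, Tomás 12, Sam 11. Carla eliminated.
Round 3: Kira 20, Alice 13, Tomás 21, Sam 11. Sam eliminated.
Round 4: Kira 20, Alice 24, Tomás 21. Kira eliminated.
Round 5: Alice 24, Tomás 41. Tomás has a majority (≥33).

Tomás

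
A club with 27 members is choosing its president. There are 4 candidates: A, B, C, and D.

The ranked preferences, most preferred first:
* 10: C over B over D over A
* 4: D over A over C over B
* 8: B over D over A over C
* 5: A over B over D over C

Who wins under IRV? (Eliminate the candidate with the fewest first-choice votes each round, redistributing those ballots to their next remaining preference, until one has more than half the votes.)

Round 1: A 5, B 8, C 10, D 4. D eliminated.
Round 2: A 9, B 8, C 10. B eliminated.
Round 3: A 17, C 10. A has a majority (≥14).

A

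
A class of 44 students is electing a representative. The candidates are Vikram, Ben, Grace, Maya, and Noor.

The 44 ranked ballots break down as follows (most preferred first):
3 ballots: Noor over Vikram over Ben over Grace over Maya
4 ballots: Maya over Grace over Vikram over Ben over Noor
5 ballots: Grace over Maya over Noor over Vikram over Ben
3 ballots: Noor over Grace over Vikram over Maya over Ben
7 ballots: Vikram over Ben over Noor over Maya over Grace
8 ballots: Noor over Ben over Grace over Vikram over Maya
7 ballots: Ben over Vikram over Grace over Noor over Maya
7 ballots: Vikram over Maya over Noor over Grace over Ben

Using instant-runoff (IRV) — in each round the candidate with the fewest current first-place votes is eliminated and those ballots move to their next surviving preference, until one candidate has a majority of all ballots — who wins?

Round 1: Vikram 14, Ben 7, Grace 5, Maya 4, Noor 14. Maya eliminated.
Round 2: Vikram 14, Ben 7, Grace 9, Noor 14. Ben eliminated.
Round 3: Vikram 21, Grace 9, Noor 14. Grace eliminated.
Round 4: Vikram 25, Noor 19. Vikram has a majority (≥23).

Vikram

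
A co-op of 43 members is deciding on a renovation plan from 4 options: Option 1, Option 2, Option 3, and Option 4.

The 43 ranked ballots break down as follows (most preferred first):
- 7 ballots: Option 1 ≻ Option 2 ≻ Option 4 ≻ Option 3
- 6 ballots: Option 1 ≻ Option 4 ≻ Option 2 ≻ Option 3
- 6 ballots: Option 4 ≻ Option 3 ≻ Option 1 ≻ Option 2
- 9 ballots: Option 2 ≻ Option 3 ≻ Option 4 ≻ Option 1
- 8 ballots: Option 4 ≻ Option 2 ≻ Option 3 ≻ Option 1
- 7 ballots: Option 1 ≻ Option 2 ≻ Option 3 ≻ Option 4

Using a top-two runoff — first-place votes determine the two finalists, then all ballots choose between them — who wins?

Round 1 first-place votes: Option 1 20, Option 2 9, Option 3 0, Option 4 14. Option 1 and Option 4 advance.
Runoff: Option 1 is ranked above Option 4 on 20 ballots, Option 4 above Option 1 on 23.

Option 4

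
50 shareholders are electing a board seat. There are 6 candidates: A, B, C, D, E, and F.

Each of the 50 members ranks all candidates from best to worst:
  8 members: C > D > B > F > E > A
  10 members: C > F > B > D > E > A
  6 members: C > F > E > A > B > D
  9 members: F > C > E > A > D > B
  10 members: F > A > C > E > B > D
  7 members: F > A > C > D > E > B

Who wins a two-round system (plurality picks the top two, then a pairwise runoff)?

F

Round 1 first-place votes: A 0, B 0, C 24, D 0, E 0, F 26. F and C advance.
Runoff: F is ranked above C on 26 ballots, C above F on 24.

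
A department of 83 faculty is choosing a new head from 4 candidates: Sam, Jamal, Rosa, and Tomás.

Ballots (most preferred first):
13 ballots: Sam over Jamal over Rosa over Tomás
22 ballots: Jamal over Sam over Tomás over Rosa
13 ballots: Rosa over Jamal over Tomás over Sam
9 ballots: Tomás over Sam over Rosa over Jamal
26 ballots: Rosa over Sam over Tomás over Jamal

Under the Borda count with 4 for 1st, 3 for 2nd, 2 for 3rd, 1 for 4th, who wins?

Sam

Sam: 13×4 + 22×3 + 13×1 + 9×3 + 26×3 = 236
Jamal: 13×3 + 22×4 + 13×3 + 9×1 + 26×1 = 201
Rosa: 13×2 + 22×1 + 13×4 + 9×2 + 26×4 = 222
Tomás: 13×1 + 22×2 + 13×2 + 9×4 + 26×2 = 171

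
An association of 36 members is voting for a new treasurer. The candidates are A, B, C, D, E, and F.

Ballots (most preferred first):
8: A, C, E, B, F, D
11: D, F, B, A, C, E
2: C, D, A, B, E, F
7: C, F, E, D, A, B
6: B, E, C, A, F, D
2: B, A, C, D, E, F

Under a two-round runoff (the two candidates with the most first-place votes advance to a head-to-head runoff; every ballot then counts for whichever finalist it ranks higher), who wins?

Round 1 first-place votes: A 8, B 8, C 9, D 11, E 0, F 0. D and C advance.
Runoff: D is ranked above C on 11 ballots, C above D on 25.

C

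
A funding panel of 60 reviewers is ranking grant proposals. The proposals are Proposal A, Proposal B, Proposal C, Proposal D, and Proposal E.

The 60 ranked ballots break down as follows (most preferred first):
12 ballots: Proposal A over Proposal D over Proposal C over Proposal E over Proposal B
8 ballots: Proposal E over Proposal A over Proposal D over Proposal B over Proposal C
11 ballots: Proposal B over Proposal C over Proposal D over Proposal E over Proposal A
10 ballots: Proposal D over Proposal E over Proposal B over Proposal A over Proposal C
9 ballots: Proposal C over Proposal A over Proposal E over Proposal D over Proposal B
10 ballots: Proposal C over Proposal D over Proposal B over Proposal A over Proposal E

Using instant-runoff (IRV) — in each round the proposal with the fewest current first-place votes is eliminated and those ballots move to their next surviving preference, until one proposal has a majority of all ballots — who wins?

Proposal B

Round 1: Proposal A 12, Proposal B 11, Proposal C 19, Proposal D 10, Proposal E 8. Proposal E eliminated.
Round 2: Proposal A 20, Proposal B 11, Proposal C 19, Proposal D 10. Proposal D eliminated.
Round 3: Proposal A 20, Proposal B 21, Proposal C 19. Proposal C eliminated.
Round 4: Proposal A 29, Proposal B 31. Proposal B has a majority (≥31).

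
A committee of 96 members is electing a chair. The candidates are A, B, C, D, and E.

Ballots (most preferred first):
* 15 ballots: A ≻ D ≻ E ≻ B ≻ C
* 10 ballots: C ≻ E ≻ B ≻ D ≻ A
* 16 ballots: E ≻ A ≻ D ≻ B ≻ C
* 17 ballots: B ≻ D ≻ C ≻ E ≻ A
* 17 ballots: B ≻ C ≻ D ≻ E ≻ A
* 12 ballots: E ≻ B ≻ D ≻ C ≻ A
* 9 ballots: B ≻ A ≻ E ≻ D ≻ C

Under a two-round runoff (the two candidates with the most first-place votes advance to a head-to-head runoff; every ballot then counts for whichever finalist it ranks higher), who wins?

E

Round 1 first-place votes: A 15, B 43, C 10, D 0, E 28. B and E advance.
Runoff: B is ranked above E on 43 ballots, E above B on 53.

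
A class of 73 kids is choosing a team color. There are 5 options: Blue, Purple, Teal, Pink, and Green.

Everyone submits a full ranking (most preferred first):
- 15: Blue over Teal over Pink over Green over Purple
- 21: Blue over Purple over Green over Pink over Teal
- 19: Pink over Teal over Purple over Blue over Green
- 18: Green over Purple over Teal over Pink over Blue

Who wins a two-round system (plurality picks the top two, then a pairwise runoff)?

Round 1 first-place votes: Blue 36, Purple 0, Teal 0, Pink 19, Green 18. Blue and Pink advance.
Runoff: Blue is ranked above Pink on 36 ballots, Pink above Blue on 37.

Pink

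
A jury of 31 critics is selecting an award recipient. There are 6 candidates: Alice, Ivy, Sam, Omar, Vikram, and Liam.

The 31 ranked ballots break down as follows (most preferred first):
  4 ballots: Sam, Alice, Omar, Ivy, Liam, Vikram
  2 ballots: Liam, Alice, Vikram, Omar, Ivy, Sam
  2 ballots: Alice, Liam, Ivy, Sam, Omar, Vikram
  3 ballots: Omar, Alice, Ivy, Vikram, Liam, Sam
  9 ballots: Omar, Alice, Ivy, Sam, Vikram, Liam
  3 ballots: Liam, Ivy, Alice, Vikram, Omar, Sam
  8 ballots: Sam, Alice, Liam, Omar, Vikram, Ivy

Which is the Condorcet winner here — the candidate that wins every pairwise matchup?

Alice

Alice vs Ivy: 28–3
Alice vs Sam: 19–12
Alice vs Omar: 19–12
Alice vs Vikram: 31–0
Alice vs Liam: 26–5
Alice beats every other candidate.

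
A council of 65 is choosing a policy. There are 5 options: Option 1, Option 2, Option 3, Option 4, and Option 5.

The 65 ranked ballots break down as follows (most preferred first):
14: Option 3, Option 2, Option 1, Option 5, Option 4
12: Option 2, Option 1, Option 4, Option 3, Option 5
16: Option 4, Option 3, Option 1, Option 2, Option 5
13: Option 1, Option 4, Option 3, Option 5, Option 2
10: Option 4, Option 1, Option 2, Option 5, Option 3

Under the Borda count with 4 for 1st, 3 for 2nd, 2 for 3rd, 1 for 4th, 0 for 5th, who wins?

Option 1: 14×2 + 12×3 + 16×2 + 13×4 + 10×3 = 178
Option 2: 14×3 + 12×4 + 16×1 + 13×0 + 10×2 = 126
Option 3: 14×4 + 12×1 + 16×3 + 13×2 + 10×0 = 142
Option 4: 14×0 + 12×2 + 16×4 + 13×3 + 10×4 = 167
Option 5: 14×1 + 12×0 + 16×0 + 13×1 + 10×1 = 37

Option 1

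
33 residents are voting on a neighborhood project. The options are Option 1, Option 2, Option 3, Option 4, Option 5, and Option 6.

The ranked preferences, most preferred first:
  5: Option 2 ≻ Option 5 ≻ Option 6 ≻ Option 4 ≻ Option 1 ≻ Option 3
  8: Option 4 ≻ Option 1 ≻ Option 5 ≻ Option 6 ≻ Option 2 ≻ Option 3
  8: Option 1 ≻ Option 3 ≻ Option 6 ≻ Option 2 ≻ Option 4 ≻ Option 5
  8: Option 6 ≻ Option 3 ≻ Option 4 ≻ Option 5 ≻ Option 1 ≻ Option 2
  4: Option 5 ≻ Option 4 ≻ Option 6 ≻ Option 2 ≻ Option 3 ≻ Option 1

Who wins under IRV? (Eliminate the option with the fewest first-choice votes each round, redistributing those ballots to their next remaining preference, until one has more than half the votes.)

Option 6

Round 1: Option 1 8, Option 2 5, Option 3 0, Option 4 8, Option 5 4, Option 6 8. Option 3 eliminated.
Round 2: Option 1 8, Option 2 5, Option 4 8, Option 5 4, Option 6 8. Option 5 eliminated.
Round 3: Option 1 8, Option 2 5, Option 4 12, Option 6 8. Option 2 eliminated.
Round 4: Option 1 8, Option 4 12, Option 6 13. Option 1 eliminated.
Round 5: Option 4 12, Option 6 21. Option 6 has a majority (≥17).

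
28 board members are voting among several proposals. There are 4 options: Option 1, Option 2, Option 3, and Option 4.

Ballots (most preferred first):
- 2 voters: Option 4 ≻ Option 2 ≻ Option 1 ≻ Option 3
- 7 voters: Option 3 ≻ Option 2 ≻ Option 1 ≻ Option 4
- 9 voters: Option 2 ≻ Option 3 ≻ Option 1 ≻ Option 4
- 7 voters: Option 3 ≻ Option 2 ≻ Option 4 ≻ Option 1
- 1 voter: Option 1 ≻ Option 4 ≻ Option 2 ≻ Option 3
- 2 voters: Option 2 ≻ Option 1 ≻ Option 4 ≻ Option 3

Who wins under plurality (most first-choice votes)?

First-place votes: Option 1 1, Option 2 11, Option 3 14, Option 4 2.

Option 3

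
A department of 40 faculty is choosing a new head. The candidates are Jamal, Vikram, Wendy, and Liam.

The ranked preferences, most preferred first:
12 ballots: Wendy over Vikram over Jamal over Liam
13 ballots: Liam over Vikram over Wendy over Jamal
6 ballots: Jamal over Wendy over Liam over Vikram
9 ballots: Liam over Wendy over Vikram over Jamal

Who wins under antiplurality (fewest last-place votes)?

Wendy

Last-place votes: Jamal 22, Vikram 6, Wendy 0, Liam 12.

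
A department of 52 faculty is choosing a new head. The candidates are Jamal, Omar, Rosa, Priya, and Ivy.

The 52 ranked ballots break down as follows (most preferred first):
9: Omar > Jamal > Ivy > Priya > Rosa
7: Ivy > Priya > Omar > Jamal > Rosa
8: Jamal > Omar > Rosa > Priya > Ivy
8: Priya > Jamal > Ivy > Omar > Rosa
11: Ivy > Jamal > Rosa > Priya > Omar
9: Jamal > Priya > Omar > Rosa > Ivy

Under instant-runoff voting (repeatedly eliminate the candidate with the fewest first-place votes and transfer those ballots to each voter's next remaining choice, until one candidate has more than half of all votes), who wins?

Round 1: Jamal 17, Omar 9, Rosa 0, Priya 8, Ivy 18. Rosa eliminated.
Round 2: Jamal 17, Omar 9, Priya 8, Ivy 18. Priya eliminated.
Round 3: Jamal 25, Omar 9, Ivy 18. Omar eliminated.
Round 4: Jamal 34, Ivy 18. Jamal has a majority (≥27).

Jamal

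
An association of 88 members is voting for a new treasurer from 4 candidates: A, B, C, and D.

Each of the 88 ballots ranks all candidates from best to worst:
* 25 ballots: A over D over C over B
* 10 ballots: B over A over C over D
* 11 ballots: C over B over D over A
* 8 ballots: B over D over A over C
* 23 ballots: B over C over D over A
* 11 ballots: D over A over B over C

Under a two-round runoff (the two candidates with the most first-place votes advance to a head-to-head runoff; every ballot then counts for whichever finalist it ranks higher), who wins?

Round 1 first-place votes: A 25, B 41, C 11, D 11. B and A advance.
Runoff: B is ranked above A on 52 ballots, A above B on 36.

B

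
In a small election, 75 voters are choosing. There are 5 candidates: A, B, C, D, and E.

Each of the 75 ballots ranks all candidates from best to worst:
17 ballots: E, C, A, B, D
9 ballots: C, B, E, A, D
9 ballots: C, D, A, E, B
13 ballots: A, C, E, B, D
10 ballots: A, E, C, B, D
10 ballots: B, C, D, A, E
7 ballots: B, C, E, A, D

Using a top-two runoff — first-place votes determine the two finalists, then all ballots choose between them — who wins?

Round 1 first-place votes: A 23, B 17, C 18, D 0, E 17. A and C advance.
Runoff: A is ranked above C on 23 ballots, C above A on 52.

C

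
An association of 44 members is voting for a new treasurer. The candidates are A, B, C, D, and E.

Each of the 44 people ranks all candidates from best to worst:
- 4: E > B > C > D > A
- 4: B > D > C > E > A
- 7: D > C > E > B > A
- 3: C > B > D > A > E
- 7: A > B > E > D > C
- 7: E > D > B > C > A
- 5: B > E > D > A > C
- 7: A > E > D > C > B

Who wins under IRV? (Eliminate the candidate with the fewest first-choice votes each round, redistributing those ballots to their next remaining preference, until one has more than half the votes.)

E

Round 1: A 14, B 9, C 3, D 7, E 11. C eliminated.
Round 2: A 14, B 12, D 7, E 11. D eliminated.
Round 3: A 14, B 12, E 18. B eliminated.
Round 4: A 17, E 27. E has a majority (≥23).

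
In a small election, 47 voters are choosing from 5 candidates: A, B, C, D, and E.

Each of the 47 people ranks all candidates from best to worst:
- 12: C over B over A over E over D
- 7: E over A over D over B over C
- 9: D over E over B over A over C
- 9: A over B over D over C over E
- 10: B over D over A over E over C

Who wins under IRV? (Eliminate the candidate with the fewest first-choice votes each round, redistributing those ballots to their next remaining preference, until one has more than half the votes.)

B

Round 1: A 9, B 10, C 12, D 9, E 7. E eliminated.
Round 2: A 16, B 10, C 12, D 9. D eliminated.
Round 3: A 16, B 19, C 12. C eliminated.
Round 4: A 16, B 31. B has a majority (≥24).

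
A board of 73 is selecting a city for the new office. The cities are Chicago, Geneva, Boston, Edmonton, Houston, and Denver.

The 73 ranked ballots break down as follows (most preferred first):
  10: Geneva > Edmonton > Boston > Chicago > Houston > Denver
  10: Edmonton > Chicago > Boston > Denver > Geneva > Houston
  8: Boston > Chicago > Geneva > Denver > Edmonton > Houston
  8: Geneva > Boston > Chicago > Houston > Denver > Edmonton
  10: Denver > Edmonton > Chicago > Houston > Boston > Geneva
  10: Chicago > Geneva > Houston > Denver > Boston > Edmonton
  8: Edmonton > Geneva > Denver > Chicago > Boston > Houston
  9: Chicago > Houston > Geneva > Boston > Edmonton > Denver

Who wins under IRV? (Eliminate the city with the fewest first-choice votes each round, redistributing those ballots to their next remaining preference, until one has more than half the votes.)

Round 1: Chicago 19, Geneva 18, Boston 8, Edmonton 18, Houston 0, Denver 10. Houston eliminated.
Round 2: Chicago 19, Geneva 18, Boston 8, Edmonton 18, Denver 10. Boston eliminated.
Round 3: Chicago 27, Geneva 18, Edmonton 18, Denver 10. Denver eliminated.
Round 4: Chicago 27, Geneva 18, Edmonton 28. Geneva eliminated.
Round 5: Chicago 35, Edmonton 38. Edmonton has a majority (≥37).

Edmonton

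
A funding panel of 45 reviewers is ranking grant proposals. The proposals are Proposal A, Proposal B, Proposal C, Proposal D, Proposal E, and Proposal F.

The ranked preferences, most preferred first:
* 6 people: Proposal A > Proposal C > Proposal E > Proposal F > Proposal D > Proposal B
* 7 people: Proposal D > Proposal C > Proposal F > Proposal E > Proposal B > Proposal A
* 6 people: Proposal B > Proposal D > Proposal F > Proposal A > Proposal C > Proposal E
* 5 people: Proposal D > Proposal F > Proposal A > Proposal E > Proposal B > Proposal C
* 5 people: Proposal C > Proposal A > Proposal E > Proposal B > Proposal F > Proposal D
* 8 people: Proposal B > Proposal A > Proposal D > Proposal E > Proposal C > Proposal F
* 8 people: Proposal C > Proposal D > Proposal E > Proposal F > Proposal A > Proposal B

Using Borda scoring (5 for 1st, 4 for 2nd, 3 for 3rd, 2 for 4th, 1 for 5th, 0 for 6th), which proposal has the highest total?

Proposal D

Proposal A: 6×5 + 7×0 + 6×2 + 5×3 + 5×4 + 8×4 + 8×1 = 117
Proposal B: 6×0 + 7×1 + 6×5 + 5×1 + 5×2 + 8×5 + 8×0 = 92
Proposal C: 6×4 + 7×4 + 6×1 + 5×0 + 5×5 + 8×1 + 8×5 = 131
Proposal D: 6×1 + 7×5 + 6×4 + 5×5 + 5×0 + 8×3 + 8×4 = 146
Proposal E: 6×3 + 7×2 + 6×0 + 5×2 + 5×3 + 8×2 + 8×3 = 97
Proposal F: 6×2 + 7×3 + 6×3 + 5×4 + 5×1 + 8×0 + 8×2 = 92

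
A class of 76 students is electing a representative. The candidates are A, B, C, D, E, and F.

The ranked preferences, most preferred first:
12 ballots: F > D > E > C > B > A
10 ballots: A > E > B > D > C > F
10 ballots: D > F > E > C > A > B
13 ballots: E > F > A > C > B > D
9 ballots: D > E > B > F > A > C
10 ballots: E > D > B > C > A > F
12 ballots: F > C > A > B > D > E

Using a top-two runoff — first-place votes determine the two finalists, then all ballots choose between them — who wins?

E

Round 1 first-place votes: A 10, B 0, C 0, D 19, E 23, F 24. F and E advance.
Runoff: F is ranked above E on 34 ballots, E above F on 42.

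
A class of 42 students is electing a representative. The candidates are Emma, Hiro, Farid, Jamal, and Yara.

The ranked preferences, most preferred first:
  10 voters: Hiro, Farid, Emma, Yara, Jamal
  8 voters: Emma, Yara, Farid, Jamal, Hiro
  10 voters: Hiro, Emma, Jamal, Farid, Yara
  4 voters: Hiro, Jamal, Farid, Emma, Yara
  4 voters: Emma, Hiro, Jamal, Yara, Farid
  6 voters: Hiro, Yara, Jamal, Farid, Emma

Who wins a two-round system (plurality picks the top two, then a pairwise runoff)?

Hiro

Round 1 first-place votes: Emma 12, Hiro 30, Farid 0, Jamal 0, Yara 0. Hiro and Emma advance.
Runoff: Hiro is ranked above Emma on 30 ballots, Emma above Hiro on 12.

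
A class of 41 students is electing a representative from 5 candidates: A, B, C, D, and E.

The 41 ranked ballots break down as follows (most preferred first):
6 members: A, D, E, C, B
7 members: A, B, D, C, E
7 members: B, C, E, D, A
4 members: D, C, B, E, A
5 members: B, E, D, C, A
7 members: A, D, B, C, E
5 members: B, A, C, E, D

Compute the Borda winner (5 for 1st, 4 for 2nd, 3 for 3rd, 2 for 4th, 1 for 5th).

B

A: 6×5 + 7×5 + 7×1 + 4×1 + 5×1 + 7×5 + 5×4 = 136
B: 6×1 + 7×4 + 7×5 + 4×3 + 5×5 + 7×3 + 5×5 = 152
C: 6×2 + 7×2 + 7×4 + 4×4 + 5×2 + 7×2 + 5×3 = 109
D: 6×4 + 7×3 + 7×2 + 4×5 + 5×3 + 7×4 + 5×1 = 127
E: 6×3 + 7×1 + 7×3 + 4×2 + 5×4 + 7×1 + 5×2 = 91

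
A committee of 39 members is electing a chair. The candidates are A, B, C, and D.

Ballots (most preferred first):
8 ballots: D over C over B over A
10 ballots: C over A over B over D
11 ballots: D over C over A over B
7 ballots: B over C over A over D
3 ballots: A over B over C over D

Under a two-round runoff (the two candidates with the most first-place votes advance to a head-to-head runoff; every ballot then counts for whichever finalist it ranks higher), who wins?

C

Round 1 first-place votes: A 3, B 7, C 10, D 19. D and C advance.
Runoff: D is ranked above C on 19 ballots, C above D on 20.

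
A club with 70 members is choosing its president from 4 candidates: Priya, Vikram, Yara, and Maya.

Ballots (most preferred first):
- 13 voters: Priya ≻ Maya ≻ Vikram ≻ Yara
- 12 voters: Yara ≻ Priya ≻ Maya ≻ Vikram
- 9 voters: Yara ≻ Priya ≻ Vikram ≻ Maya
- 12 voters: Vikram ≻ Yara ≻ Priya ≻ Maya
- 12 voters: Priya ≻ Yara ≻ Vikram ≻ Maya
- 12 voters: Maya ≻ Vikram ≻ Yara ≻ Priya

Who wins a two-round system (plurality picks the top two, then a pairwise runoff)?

Round 1 first-place votes: Priya 25, Vikram 12, Yara 21, Maya 12. Priya and Yara advance.
Runoff: Priya is ranked above Yara on 25 ballots, Yara above Priya on 45.

Yara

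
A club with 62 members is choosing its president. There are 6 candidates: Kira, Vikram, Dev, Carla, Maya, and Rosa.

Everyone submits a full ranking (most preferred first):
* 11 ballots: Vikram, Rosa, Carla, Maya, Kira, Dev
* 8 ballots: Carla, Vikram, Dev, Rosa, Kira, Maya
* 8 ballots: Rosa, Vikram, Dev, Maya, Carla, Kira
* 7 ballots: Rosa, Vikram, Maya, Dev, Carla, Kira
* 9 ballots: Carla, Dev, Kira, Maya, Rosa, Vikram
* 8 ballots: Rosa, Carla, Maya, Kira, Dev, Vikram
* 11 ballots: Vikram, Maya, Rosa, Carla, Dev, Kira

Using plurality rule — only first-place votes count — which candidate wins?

First-place votes: Kira 0, Vikram 22, Dev 0, Carla 17, Maya 0, Rosa 23.

Rosa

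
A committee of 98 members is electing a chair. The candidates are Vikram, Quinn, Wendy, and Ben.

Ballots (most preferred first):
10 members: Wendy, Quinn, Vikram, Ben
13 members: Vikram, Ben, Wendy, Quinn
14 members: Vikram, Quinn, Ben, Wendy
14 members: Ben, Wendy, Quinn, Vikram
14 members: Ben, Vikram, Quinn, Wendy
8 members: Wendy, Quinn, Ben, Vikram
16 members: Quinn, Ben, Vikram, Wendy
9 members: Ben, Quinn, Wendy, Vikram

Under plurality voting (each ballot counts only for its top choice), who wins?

Ben

First-place votes: Vikram 27, Quinn 16, Wendy 18, Ben 37.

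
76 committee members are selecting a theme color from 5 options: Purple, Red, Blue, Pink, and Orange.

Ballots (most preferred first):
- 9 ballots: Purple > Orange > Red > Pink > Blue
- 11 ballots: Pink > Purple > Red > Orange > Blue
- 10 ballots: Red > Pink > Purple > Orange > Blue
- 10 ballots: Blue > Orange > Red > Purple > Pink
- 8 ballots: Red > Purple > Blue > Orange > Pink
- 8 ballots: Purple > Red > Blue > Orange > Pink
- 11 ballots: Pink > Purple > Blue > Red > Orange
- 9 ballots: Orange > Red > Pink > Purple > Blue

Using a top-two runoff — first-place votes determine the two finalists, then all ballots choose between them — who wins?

Red

Round 1 first-place votes: Purple 17, Red 18, Blue 10, Pink 22, Orange 9. Pink and Red advance.
Runoff: Pink is ranked above Red on 22 ballots, Red above Pink on 54.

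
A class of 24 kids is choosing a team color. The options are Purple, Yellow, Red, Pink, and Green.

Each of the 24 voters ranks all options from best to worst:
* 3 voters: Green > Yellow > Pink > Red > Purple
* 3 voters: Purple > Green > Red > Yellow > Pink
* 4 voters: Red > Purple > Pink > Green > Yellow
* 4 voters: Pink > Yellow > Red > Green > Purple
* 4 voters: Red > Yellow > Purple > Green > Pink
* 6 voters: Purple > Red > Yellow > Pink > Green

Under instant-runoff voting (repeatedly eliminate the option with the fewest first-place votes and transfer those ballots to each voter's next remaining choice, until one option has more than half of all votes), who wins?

Red

Round 1: Purple 9, Yellow 0, Red 8, Pink 4, Green 3. Yellow eliminated.
Round 2: Purple 9, Red 8, Pink 4, Green 3. Green eliminated.
Round 3: Purple 9, Red 8, Pink 7. Pink eliminated.
Round 4: Purple 9, Red 15. Red has a majority (≥13).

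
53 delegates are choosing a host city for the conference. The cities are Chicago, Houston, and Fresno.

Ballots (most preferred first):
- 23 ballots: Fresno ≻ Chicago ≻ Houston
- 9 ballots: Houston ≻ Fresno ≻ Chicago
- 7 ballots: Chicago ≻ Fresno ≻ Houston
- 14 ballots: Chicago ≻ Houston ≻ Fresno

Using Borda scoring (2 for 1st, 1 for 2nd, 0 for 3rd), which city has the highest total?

Chicago

Chicago: 23×1 + 9×0 + 7×2 + 14×2 = 65
Houston: 23×0 + 9×2 + 7×0 + 14×1 = 32
Fresno: 23×2 + 9×1 + 7×1 + 14×0 = 62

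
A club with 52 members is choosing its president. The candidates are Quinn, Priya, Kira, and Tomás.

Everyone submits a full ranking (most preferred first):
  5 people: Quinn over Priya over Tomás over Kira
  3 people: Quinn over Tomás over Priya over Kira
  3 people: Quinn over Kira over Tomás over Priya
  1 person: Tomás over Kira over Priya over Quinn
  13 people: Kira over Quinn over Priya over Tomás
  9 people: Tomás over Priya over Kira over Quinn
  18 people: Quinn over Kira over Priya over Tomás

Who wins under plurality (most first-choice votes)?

Quinn

First-place votes: Quinn 29, Priya 0, Kira 13, Tomás 10.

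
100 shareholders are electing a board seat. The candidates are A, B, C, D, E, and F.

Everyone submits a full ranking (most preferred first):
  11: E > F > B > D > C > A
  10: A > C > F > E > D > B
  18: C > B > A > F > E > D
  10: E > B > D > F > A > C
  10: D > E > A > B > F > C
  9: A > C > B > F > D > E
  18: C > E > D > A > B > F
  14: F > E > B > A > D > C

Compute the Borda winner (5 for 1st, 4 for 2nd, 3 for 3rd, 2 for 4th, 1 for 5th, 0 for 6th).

A: 11×0 + 10×5 + 18×3 + 10×1 + 10×3 + 9×5 + 18×2 + 14×2 = 253
B: 11×3 + 10×0 + 18×4 + 10×4 + 10×2 + 9×3 + 18×1 + 14×3 = 252
C: 11×1 + 10×4 + 18×5 + 10×0 + 10×0 + 9×4 + 18×5 + 14×0 = 267
D: 11×2 + 10×1 + 18×0 + 10×3 + 10×5 + 9×1 + 18×3 + 14×1 = 189
E: 11×5 + 10×2 + 18×1 + 10×5 + 10×4 + 9×0 + 18×4 + 14×4 = 311
F: 11×4 + 10×3 + 18×2 + 10×2 + 10×1 + 9×2 + 18×0 + 14×5 = 228

E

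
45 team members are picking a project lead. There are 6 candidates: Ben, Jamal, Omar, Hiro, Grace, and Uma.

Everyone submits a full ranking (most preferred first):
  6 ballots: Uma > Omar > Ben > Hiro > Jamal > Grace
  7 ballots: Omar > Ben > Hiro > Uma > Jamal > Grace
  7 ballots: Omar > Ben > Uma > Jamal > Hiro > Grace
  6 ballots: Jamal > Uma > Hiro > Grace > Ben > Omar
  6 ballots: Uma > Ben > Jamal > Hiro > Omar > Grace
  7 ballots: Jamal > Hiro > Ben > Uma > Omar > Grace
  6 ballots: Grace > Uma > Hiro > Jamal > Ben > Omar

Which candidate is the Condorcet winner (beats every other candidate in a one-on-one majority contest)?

Uma vs Ben: 24–21
Uma vs Jamal: 32–13
Uma vs Omar: 31–14
Uma vs Hiro: 31–14
Uma vs Grace: 39–6
Uma beats every other candidate.

Uma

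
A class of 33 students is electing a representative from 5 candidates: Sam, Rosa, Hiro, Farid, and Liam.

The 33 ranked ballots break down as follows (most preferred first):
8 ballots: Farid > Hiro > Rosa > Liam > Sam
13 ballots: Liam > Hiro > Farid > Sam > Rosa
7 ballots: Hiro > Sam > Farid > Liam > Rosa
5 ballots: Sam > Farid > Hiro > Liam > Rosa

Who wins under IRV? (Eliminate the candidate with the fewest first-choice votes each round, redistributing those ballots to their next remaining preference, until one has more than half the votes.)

Round 1: Sam 5, Rosa 0, Hiro 7, Farid 8, Liam 13. Rosa eliminated.
Round 2: Sam 5, Hiro 7, Farid 8, Liam 13. Sam eliminated.
Round 3: Hiro 7, Farid 13, Liam 13. Hiro eliminated.
Round 4: Farid 20, Liam 13. Farid has a majority (≥17).

Farid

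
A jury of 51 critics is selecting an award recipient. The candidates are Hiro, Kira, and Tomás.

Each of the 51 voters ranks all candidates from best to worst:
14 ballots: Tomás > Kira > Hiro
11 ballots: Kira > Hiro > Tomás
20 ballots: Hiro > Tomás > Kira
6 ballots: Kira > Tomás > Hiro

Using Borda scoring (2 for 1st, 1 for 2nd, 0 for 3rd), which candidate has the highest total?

Tomás

Hiro: 14×0 + 11×1 + 20×2 + 6×0 = 51
Kira: 14×1 + 11×2 + 20×0 + 6×2 = 48
Tomás: 14×2 + 11×0 + 20×1 + 6×1 = 54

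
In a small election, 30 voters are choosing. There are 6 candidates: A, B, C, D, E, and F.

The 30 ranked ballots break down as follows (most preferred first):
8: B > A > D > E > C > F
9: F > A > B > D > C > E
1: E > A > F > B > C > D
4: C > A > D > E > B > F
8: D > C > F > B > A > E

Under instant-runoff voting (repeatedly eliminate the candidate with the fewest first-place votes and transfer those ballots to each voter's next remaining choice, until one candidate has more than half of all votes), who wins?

D

Round 1: A 0, B 8, C 4, D 8, E 1, F 9. A eliminated.
Round 2: B 8, C 4, D 8, E 1, F 9. E eliminated.
Round 3: B 8, C 4, D 8, F 10. C eliminated.
Round 4: B 8, D 12, F 10. B eliminated.
Round 5: D 20, F 10. D has a majority (≥16).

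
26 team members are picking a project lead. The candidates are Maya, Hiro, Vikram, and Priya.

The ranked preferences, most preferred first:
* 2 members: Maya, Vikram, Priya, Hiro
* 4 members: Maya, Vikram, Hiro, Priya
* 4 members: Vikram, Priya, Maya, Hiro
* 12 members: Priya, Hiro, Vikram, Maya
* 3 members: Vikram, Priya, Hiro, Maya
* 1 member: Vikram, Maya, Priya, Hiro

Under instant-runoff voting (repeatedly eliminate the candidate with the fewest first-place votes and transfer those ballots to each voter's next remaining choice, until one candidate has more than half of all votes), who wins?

Round 1: Maya 6, Hiro 0, Vikram 8, Priya 12. Hiro eliminated.
Round 2: Maya 6, Vikram 8, Priya 12. Maya eliminated.
Round 3: Vikram 14, Priya 12. Vikram has a majority (≥14).

Vikram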